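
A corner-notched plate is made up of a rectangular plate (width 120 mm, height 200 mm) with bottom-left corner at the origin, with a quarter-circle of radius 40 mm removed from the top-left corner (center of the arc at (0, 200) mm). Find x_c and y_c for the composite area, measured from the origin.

Part | A | x̄ᵢ | ȳᵢ | A·x̄ᵢ | A·ȳᵢ
plate | 24000.00 | 60.00 | 100.00 | 1440000.00 | 2400000.00
removed quarter-circle | -1256.64 | 16.98 | 183.02 | -21333.33 | -229994.08
Σ | 22743.36 |  |  | 1418666.67 | 2170005.92
x_c = 1418666.67 / 22743.36 = 62.38 mm
y_c = 2170005.92 / 22743.36 = 95.41 mm

x_c = 62.38 mm, y_c = 95.41 mm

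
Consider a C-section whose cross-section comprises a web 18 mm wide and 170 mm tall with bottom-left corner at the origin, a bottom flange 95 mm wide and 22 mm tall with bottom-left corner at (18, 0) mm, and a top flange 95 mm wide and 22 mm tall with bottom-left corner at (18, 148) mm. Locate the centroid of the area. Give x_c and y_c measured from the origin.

web: A = 18 × 170 = 3060.00, centroid at (9.00, 85.00).
bottom flange: A = 95 × 22 = 2090.00, centroid at (65.50, 11.00).
top flange: A = 95 × 22 = 2090.00, centroid at (65.50, 159.00).
ΣA = 7240.00 mm²
ΣAx_c = (3060.00)(9.00) + (2090.00)(65.50) + (2090.00)(65.50) = 301330.00 mm³
ΣAy_c = (3060.00)(85.00) + (2090.00)(11.00) + (2090.00)(159.00) = 615400.00 mm³
x_c = 301330.00 / 7240.00 = 41.62 mm
y_c = 615400.00 / 7240.00 = 85.00 mm

x_c = 41.62 mm, y_c = 85.00 mm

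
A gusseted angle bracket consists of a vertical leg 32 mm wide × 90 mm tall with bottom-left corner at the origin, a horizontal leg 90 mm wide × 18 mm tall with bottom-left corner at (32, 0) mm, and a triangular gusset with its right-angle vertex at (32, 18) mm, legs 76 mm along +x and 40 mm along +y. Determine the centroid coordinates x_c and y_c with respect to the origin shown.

x_c = 42.85 mm, y_c = 31.86 mm

vertical leg: A = 32 × 90 = 2880.00, centroid at (16.00, 45.00).
horizontal leg: A = 90 × 18 = 1620.00, centroid at (77.00, 9.00).
gusset: A = ½·76·40 = 1520.00, centroid at (57.33, 31.33).
ΣA = 6020.00 mm²
ΣAx_c = (2880.00)(16.00) + (1620.00)(77.00) + (1520.00)(57.33) = 257966.67 mm³
ΣAy_c = (2880.00)(45.00) + (1620.00)(9.00) + (1520.00)(31.33) = 191806.67 mm³
x_c = 257966.67 / 6020.00 = 42.85 mm
y_c = 191806.67 / 6020.00 = 31.86 mm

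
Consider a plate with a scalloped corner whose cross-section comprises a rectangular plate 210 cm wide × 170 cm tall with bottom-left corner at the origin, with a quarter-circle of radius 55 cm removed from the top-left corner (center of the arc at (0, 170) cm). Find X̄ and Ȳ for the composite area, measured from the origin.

X̄ = 110.82 cm, Ȳ = 80.60 cm

Part | A | x̄ᵢ | ȳᵢ | A·x̄ᵢ | A·ȳᵢ
plate | 35700.00 | 105.00 | 85.00 | 3748500.00 | 3034500.00
removed quarter-circle | -2375.83 | 23.34 | 146.66 | -55458.33 | -348432.67
Σ | 33324.17 |  |  | 3693041.67 | 2686067.33
X̄ = 3693041.67 / 33324.17 = 110.82 cm
Ȳ = 2686067.33 / 33324.17 = 80.60 cm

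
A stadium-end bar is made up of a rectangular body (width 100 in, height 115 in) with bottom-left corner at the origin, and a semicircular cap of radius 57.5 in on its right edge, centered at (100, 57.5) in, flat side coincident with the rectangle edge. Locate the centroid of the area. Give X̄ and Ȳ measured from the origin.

rectangular body: A = 100 × 115 = 11500.00, centroid at (50.00, 57.50).
semicircular end: A = ½π·57.5² = 5193.45, centroid at (124.40, 57.50).
ΣA = 16693.45 in², ΣAX̄ = 1221084.12 in³, ΣAȲ = 959873.11 in³.
X̄ = 1221084.12/16693.45 = 73.15 in; Ȳ = 959873.11/16693.45 = 57.50 in.

X̄ = 73.15 in, Ȳ = 57.50 in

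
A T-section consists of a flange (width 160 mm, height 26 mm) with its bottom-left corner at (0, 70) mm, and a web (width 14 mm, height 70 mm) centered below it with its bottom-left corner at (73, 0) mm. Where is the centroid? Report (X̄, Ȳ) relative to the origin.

X̄ = 80.00 mm, Ȳ = 73.85 mm

Part | A | x̄ᵢ | ȳᵢ | A·x̄ᵢ | A·ȳᵢ
web | 980.00 | 80.00 | 35.00 | 78400.00 | 34300.00
flange | 4160.00 | 80.00 | 83.00 | 332800.00 | 345280.00
Σ | 5140.00 |  |  | 411200.00 | 379580.00
X̄ = 411200.00 / 5140.00 = 80.00 mm
Ȳ = 379580.00 / 5140.00 = 73.85 mm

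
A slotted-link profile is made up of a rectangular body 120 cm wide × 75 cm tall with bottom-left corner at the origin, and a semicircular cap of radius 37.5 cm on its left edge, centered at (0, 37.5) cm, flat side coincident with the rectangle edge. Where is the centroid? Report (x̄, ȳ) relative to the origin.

rectangular body: A = 120 × 75 = 9000.00, centroid at (60.00, 37.50).
semicircular end: A = ½π·37.5² = 2208.93, centroid at (-15.92, 37.50).
ΣA = 11208.93 cm²
ΣAx̄ = (9000.00)(60.00) + (2208.93)(-15.92) = 504843.75 cm³
ΣAȳ = (9000.00)(37.50) + (2208.93)(37.50) = 420334.96 cm³
x̄ = 504843.75 / 11208.93 = 45.04 cm
ȳ = 420334.96 / 11208.93 = 37.50 cm

x̄ = 45.04 cm, ȳ = 37.50 cm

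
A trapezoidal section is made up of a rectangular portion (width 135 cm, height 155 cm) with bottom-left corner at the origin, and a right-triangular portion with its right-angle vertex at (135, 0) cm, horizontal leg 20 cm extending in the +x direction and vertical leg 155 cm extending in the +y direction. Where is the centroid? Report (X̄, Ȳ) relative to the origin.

rectangular portion: A = 135 × 155 = 20925.00, centroid at (67.50, 77.50).
triangular portion: A = ½·20·155 = 1550.00, centroid at (141.67, 51.67).
ΣA = 22475.00 cm², ΣAX̄ = 1632020.83 cm³, ΣAȲ = 1701770.83 cm³.
X̄ = 1632020.83/22475.00 = 72.61 cm; Ȳ = 1701770.83/22475.00 = 75.72 cm.

X̄ = 72.61 cm, Ȳ = 75.72 cm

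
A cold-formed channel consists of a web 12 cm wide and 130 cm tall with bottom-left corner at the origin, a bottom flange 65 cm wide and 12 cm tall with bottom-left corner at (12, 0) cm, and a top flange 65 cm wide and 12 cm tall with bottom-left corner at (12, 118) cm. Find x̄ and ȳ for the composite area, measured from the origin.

web: A = 12 × 130 = 1560.00, centroid at (6.00, 65.00).
bottom flange: A = 65 × 12 = 780.00, centroid at (44.50, 6.00).
top flange: A = 65 × 12 = 780.00, centroid at (44.50, 124.00).
ΣA = 3120.00 cm²
ΣAx̄ = (1560.00)(6.00) + (780.00)(44.50) + (780.00)(44.50) = 78780.00 cm³
ΣAȳ = (1560.00)(65.00) + (780.00)(6.00) + (780.00)(124.00) = 202800.00 cm³
x̄ = 78780.00 / 3120.00 = 25.25 cm
ȳ = 202800.00 / 3120.00 = 65.00 cm

x̄ = 25.25 cm, ȳ = 65.00 cm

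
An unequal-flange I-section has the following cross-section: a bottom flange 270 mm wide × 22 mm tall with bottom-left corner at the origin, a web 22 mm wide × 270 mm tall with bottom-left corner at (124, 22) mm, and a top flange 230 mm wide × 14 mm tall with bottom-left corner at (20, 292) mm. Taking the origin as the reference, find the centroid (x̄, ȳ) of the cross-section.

bottom flange: A = 270 × 22 = 5940.00, centroid at (135.00, 11.00).
web: A = 22 × 270 = 5940.00, centroid at (135.00, 157.00).
top flange: A = 230 × 14 = 3220.00, centroid at (135.00, 299.00).
ΣA = 15100.00 mm²
ΣAx̄ = (5940.00)(135.00) + (5940.00)(135.00) + (3220.00)(135.00) = 2038500.00 mm³
ΣAȳ = (5940.00)(11.00) + (5940.00)(157.00) + (3220.00)(299.00) = 1960700.00 mm³
x̄ = 2038500.00 / 15100.00 = 135.00 mm
ȳ = 1960700.00 / 15100.00 = 129.85 mm

x̄ = 135.00 mm, ȳ = 129.85 mm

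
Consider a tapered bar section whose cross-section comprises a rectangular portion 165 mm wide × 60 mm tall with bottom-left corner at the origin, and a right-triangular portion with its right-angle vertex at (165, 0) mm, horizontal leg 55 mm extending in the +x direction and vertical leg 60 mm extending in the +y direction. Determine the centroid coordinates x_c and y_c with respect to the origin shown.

rectangular portion: A = 165 × 60 = 9900.00, centroid at (82.50, 30.00).
triangular portion: A = ½·55·60 = 1650.00, centroid at (183.33, 20.00).
ΣA = 11550.00 mm²
ΣAx_c = (9900.00)(82.50) + (1650.00)(183.33) = 1119250.00 mm³
ΣAy_c = (9900.00)(30.00) + (1650.00)(20.00) = 330000.00 mm³
x_c = 1119250.00 / 11550.00 = 96.90 mm
y_c = 330000.00 / 11550.00 = 28.57 mm

x_c = 96.90 mm, y_c = 28.57 mm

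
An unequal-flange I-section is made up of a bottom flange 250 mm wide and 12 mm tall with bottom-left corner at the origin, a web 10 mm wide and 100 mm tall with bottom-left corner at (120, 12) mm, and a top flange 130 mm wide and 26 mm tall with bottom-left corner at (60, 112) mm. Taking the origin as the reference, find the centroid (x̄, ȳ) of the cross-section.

x̄ = 125.00 mm, ȳ = 68.09 mm

Part | A | x̄ᵢ | ȳᵢ | A·x̄ᵢ | A·ȳᵢ
bottom flange | 3000.00 | 125.00 | 6.00 | 375000.00 | 18000.00
web | 1000.00 | 125.00 | 62.00 | 125000.00 | 62000.00
top flange | 3380.00 | 125.00 | 125.00 | 422500.00 | 422500.00
Σ | 7380.00 |  |  | 922500.00 | 502500.00
x̄ = 922500.00 / 7380.00 = 125.00 mm
ȳ = 502500.00 / 7380.00 = 68.09 mm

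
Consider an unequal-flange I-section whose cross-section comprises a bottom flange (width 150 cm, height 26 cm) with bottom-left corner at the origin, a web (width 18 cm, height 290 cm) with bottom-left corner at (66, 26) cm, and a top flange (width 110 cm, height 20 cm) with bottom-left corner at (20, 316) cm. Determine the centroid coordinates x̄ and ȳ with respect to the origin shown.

x̄ = 75.00 cm, ȳ = 146.69 cm

Part | A | x̄ᵢ | ȳᵢ | A·x̄ᵢ | A·ȳᵢ
bottom flange | 3900.00 | 75.00 | 13.00 | 292500.00 | 50700.00
web | 5220.00 | 75.00 | 171.00 | 391500.00 | 892620.00
top flange | 2200.00 | 75.00 | 326.00 | 165000.00 | 717200.00
Σ | 11320.00 |  |  | 849000.00 | 1660520.00
x̄ = 849000.00 / 11320.00 = 75.00 cm
ȳ = 1660520.00 / 11320.00 = 146.69 cm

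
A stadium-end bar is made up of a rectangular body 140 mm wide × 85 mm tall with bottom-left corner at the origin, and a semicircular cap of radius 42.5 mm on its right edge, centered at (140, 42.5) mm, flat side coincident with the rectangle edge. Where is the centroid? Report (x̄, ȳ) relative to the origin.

Part | A | x̄ᵢ | ȳᵢ | A·x̄ᵢ | A·ȳᵢ
rectangular body | 11900.00 | 70.00 | 42.50 | 833000.00 | 505750.00
semicircular end | 2837.25 | 158.04 | 42.50 | 448392.20 | 120583.16
Σ | 14737.25 |  |  | 1281392.20 | 626333.16
x̄ = 1281392.20 / 14737.25 = 86.95 mm
ȳ = 626333.16 / 14737.25 = 42.50 mm

x̄ = 86.95 mm, ȳ = 42.50 mm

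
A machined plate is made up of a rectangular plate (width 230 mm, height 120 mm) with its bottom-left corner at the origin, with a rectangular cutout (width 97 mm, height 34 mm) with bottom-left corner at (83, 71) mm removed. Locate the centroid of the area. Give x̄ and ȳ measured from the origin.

plate: A = 230 × 120 = 27600.00, centroid at (115.00, 60.00).
hole: A = −(97 × 34) = -3298.00, centroid at (131.50, 88.00).
ΣA = 24302.00 mm², ΣAx̄ = 2740313.00 mm³, ΣAȳ = 1365776.00 mm³.
x̄ = 2740313.00/24302.00 = 112.76 mm; ȳ = 1365776.00/24302.00 = 56.20 mm.

x̄ = 112.76 mm, ȳ = 56.20 mm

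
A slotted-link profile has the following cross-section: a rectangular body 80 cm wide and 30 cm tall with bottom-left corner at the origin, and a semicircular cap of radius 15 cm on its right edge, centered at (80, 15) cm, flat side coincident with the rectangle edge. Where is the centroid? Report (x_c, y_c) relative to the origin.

x_c = 45.95 cm, y_c = 15.00 cm

rectangular body: A = 80 × 30 = 2400.00, centroid at (40.00, 15.00).
semicircular end: A = ½π·15² = 353.43, centroid at (86.37, 15.00).
ΣA = 2753.43 cm², ΣAx_c = 126524.33 cm³, ΣAy_c = 41301.44 cm³.
x_c = 126524.33/2753.43 = 45.95 cm; y_c = 41301.44/2753.43 = 15.00 cm.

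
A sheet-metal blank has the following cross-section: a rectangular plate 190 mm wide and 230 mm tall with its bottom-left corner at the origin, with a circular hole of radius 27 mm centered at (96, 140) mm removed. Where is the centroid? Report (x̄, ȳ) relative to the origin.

x̄ = 94.94 mm, ȳ = 113.62 mm

plate: A = 190 × 230 = 43700.00, centroid at (95.00, 115.00).
hole: A = −π·27² = -2290.22, centroid at (96.00, 140.00).
ΣA = 41409.78 mm², ΣAx̄ = 3931638.78 mm³, ΣAȳ = 4704869.05 mm³.
x̄ = 3931638.78/41409.78 = 94.94 mm; ȳ = 4704869.05/41409.78 = 113.62 mm.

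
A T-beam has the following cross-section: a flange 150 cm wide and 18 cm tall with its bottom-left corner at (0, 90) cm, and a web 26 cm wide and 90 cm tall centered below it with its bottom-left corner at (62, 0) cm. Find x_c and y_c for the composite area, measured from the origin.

x_c = 75.00 cm, y_c = 73.93 cm

web: A = 26 × 90 = 2340.00, centroid at (75.00, 45.00).
flange: A = 150 × 18 = 2700.00, centroid at (75.00, 99.00).
ΣA = 5040.00 cm², ΣAx_c = 378000.00 cm³, ΣAy_c = 372600.00 cm³.
x_c = 378000.00/5040.00 = 75.00 cm; y_c = 372600.00/5040.00 = 73.93 cm.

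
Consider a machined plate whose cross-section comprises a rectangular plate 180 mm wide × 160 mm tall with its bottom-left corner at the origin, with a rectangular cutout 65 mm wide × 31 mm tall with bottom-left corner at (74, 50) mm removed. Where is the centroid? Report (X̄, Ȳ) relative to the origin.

X̄ = 88.76 mm, Ȳ = 81.09 mm

plate: A = 180 × 160 = 28800.00, centroid at (90.00, 80.00).
hole: A = −(65 × 31) = -2015.00, centroid at (106.50, 65.50).
ΣA = 26785.00 mm², ΣAX̄ = 2377402.50 mm³, ΣAȲ = 2172017.50 mm³.
X̄ = 2377402.50/26785.00 = 88.76 mm; Ȳ = 2172017.50/26785.00 = 81.09 mm.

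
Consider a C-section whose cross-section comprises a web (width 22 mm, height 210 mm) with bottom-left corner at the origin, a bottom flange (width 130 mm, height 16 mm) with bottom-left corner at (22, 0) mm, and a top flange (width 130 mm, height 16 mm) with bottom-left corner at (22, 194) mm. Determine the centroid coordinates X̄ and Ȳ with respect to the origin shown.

Part | A | x̄ᵢ | ȳᵢ | A·x̄ᵢ | A·ȳᵢ
web | 4620.00 | 11.00 | 105.00 | 50820.00 | 485100.00
bottom flange | 2080.00 | 87.00 | 8.00 | 180960.00 | 16640.00
top flange | 2080.00 | 87.00 | 202.00 | 180960.00 | 420160.00
Σ | 8780.00 |  |  | 412740.00 | 921900.00
X̄ = 412740.00 / 8780.00 = 47.01 mm
Ȳ = 921900.00 / 8780.00 = 105.00 mm

X̄ = 47.01 mm, Ȳ = 105.00 mm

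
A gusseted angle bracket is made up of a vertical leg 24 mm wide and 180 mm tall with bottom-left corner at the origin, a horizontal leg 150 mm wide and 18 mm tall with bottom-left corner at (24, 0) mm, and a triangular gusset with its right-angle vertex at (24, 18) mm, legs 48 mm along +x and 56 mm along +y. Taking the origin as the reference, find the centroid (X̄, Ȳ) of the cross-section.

vertical leg: A = 24 × 180 = 4320.00, centroid at (12.00, 90.00).
horizontal leg: A = 150 × 18 = 2700.00, centroid at (99.00, 9.00).
gusset: A = ½·48·56 = 1344.00, centroid at (40.00, 36.67).
ΣA = 8364.00 mm²
ΣAX̄ = (4320.00)(12.00) + (2700.00)(99.00) + (1344.00)(40.00) = 372900.00 mm³
ΣAȲ = (4320.00)(90.00) + (2700.00)(9.00) + (1344.00)(36.67) = 462380.00 mm³
X̄ = 372900.00 / 8364.00 = 44.58 mm
Ȳ = 462380.00 / 8364.00 = 55.28 mm

X̄ = 44.58 mm, Ȳ = 55.28 mm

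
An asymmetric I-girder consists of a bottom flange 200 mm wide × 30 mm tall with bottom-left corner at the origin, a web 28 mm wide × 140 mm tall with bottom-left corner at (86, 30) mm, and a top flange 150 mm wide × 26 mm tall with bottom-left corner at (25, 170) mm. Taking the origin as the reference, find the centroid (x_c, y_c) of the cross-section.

bottom flange: A = 200 × 30 = 6000.00, centroid at (100.00, 15.00).
web: A = 28 × 140 = 3920.00, centroid at (100.00, 100.00).
top flange: A = 150 × 26 = 3900.00, centroid at (100.00, 183.00).
ΣA = 13820.00 mm², ΣAx_c = 1382000.00 mm³, ΣAy_c = 1195700.00 mm³.
x_c = 1382000.00/13820.00 = 100.00 mm; y_c = 1195700.00/13820.00 = 86.52 mm.

x_c = 100.00 mm, y_c = 86.52 mm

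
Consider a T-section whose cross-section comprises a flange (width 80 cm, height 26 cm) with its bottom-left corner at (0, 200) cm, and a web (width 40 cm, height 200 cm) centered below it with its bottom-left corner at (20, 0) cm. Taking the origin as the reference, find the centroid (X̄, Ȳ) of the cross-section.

X̄ = 40.00 cm, Ȳ = 123.32 cm

Part | A | x̄ᵢ | ȳᵢ | A·x̄ᵢ | A·ȳᵢ
web | 8000.00 | 40.00 | 100.00 | 320000.00 | 800000.00
flange | 2080.00 | 40.00 | 213.00 | 83200.00 | 443040.00
Σ | 10080.00 |  |  | 403200.00 | 1243040.00
X̄ = 403200.00 / 10080.00 = 40.00 cm
Ȳ = 1243040.00 / 10080.00 = 123.32 cm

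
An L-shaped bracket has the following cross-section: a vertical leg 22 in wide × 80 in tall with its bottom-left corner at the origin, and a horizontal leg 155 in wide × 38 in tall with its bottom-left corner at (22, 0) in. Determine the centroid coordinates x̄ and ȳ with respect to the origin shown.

x̄ = 79.14 in, ȳ = 23.83 in

vertical leg: A = 22 × 80 = 1760.00, centroid at (11.00, 40.00).
horizontal leg: A = 155 × 38 = 5890.00, centroid at (99.50, 19.00).
ΣA = 7650.00 in²
ΣAx̄ = (1760.00)(11.00) + (5890.00)(99.50) = 605415.00 in³
ΣAȳ = (1760.00)(40.00) + (5890.00)(19.00) = 182310.00 in³
x̄ = 605415.00 / 7650.00 = 79.14 in
ȳ = 182310.00 / 7650.00 = 23.83 in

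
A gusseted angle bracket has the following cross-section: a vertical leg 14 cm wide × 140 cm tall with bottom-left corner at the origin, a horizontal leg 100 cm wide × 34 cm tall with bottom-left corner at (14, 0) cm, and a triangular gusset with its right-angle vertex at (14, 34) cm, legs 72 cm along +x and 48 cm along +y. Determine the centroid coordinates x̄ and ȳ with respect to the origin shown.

x̄ = 41.90 cm, ȳ = 39.70 cm

vertical leg: A = 14 × 140 = 1960.00, centroid at (7.00, 70.00).
horizontal leg: A = 100 × 34 = 3400.00, centroid at (64.00, 17.00).
gusset: A = ½·72·48 = 1728.00, centroid at (38.00, 50.00).
ΣA = 7088.00 cm², ΣAx̄ = 296984.00 cm³, ΣAȳ = 281400.00 cm³.
x̄ = 296984.00/7088.00 = 41.90 cm; ȳ = 281400.00/7088.00 = 39.70 cm.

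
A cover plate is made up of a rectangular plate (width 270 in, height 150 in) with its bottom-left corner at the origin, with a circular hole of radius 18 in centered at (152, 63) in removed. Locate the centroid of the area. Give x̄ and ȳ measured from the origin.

plate: A = 270 × 150 = 40500.00, centroid at (135.00, 75.00).
hole: A = −π·18² = -1017.88, centroid at (152.00, 63.00).
ΣA = 39482.12 in²
ΣAx̄ = (40500.00)(135.00) + (-1017.88)(152.00) = 5312782.84 in³
ΣAȳ = (40500.00)(75.00) + (-1017.88)(63.00) = 2973373.81 in³
x̄ = 5312782.84 / 39482.12 = 134.56 in
ȳ = 2973373.81 / 39482.12 = 75.31 in

x̄ = 134.56 in, ȳ = 75.31 in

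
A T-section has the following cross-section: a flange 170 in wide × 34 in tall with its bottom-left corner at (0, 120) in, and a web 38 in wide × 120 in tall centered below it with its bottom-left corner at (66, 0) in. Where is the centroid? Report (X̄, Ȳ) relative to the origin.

Part | A | x̄ᵢ | ȳᵢ | A·x̄ᵢ | A·ȳᵢ
web | 4560.00 | 85.00 | 60.00 | 387600.00 | 273600.00
flange | 5780.00 | 85.00 | 137.00 | 491300.00 | 791860.00
Σ | 10340.00 |  |  | 878900.00 | 1065460.00
X̄ = 878900.00 / 10340.00 = 85.00 in
Ȳ = 1065460.00 / 10340.00 = 103.04 in

X̄ = 85.00 in, Ȳ = 103.04 in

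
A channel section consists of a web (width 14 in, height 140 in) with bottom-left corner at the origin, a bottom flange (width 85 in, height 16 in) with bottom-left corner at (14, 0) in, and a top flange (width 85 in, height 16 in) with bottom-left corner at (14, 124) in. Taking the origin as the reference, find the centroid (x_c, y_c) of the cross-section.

web: A = 14 × 140 = 1960.00, centroid at (7.00, 70.00).
bottom flange: A = 85 × 16 = 1360.00, centroid at (56.50, 8.00).
top flange: A = 85 × 16 = 1360.00, centroid at (56.50, 132.00).
ΣA = 4680.00 in², ΣAx_c = 167400.00 in³, ΣAy_c = 327600.00 in³.
x_c = 167400.00/4680.00 = 35.77 in; y_c = 327600.00/4680.00 = 70.00 in.

x_c = 35.77 in, y_c = 70.00 in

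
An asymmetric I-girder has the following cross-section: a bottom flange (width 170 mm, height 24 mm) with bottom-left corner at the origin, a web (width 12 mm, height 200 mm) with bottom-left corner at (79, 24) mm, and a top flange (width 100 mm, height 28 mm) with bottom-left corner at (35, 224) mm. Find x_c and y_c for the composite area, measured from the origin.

x_c = 85.00 mm, y_c = 109.16 mm

bottom flange: A = 170 × 24 = 4080.00, centroid at (85.00, 12.00).
web: A = 12 × 200 = 2400.00, centroid at (85.00, 124.00).
top flange: A = 100 × 28 = 2800.00, centroid at (85.00, 238.00).
ΣA = 9280.00 mm², ΣAx_c = 788800.00 mm³, ΣAy_c = 1012960.00 mm³.
x_c = 788800.00/9280.00 = 85.00 mm; y_c = 1012960.00/9280.00 = 109.16 mm.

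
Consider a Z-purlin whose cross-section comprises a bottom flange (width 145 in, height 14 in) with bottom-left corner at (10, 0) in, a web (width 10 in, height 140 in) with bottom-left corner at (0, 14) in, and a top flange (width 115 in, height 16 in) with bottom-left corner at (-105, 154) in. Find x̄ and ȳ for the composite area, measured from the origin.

bottom flange: A = 145 × 14 = 2030.00, centroid at (82.50, 7.00).
web: A = 10 × 140 = 1400.00, centroid at (5.00, 84.00).
top flange: A = 115 × 16 = 1840.00, centroid at (-47.50, 162.00).
ΣA = 5270.00 in²
ΣAx̄ = (2030.00)(82.50) + (1400.00)(5.00) + (1840.00)(-47.50) = 87075.00 in³
ΣAȳ = (2030.00)(7.00) + (1400.00)(84.00) + (1840.00)(162.00) = 429890.00 in³
x̄ = 87075.00 / 5270.00 = 16.52 in
ȳ = 429890.00 / 5270.00 = 81.57 in

x̄ = 16.52 in, ȳ = 81.57 in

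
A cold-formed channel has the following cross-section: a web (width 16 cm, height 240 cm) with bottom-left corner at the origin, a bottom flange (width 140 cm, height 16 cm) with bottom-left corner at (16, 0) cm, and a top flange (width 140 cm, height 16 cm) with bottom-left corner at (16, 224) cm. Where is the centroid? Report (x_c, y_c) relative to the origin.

web: A = 16 × 240 = 3840.00, centroid at (8.00, 120.00).
bottom flange: A = 140 × 16 = 2240.00, centroid at (86.00, 8.00).
top flange: A = 140 × 16 = 2240.00, centroid at (86.00, 232.00).
ΣA = 8320.00 cm²
ΣAx_c = (3840.00)(8.00) + (2240.00)(86.00) + (2240.00)(86.00) = 416000.00 cm³
ΣAy_c = (3840.00)(120.00) + (2240.00)(8.00) + (2240.00)(232.00) = 998400.00 cm³
x_c = 416000.00 / 8320.00 = 50.00 cm
y_c = 998400.00 / 8320.00 = 120.00 cm

x_c = 50.00 cm, y_c = 120.00 cm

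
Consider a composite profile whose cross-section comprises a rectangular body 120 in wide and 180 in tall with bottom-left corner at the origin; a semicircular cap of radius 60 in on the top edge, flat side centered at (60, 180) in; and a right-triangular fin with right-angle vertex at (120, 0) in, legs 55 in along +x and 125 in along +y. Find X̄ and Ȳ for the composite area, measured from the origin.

rectangular body: A = 120 × 180 = 21600.00, centroid at (60.00, 90.00).
semicircular top: A = ½π·60² = 5654.87, centroid at (60.00, 205.46).
triangular fin: A = ½·55·125 = 3437.50, centroid at (138.33, 41.67).
ΣA = 30692.37 in²
ΣAX̄ = (21600.00)(60.00) + (5654.87)(60.00) + (3437.50)(138.33) = 2110812.84 in³
ΣAȲ = (21600.00)(90.00) + (5654.87)(205.46) + (3437.50)(41.67) = 3249105.19 in³
X̄ = 2110812.84 / 30692.37 = 68.77 in
Ȳ = 3249105.19 / 30692.37 = 105.86 in

X̄ = 68.77 in, Ȳ = 105.86 in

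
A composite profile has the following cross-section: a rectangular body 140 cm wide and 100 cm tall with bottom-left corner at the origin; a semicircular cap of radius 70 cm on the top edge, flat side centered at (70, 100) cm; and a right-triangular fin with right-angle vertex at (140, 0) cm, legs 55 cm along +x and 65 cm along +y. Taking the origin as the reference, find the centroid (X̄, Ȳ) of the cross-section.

rectangular body: A = 140 × 100 = 14000.00, centroid at (70.00, 50.00).
semicircular top: A = ½π·70² = 7696.90, centroid at (70.00, 129.71).
triangular fin: A = ½·55·65 = 1787.50, centroid at (158.33, 21.67).
ΣA = 23484.40 cm²
ΣAX̄ = (14000.00)(70.00) + (7696.90)(70.00) + (1787.50)(158.33) = 1801803.97 cm³
ΣAȲ = (14000.00)(50.00) + (7696.90)(129.71) + (1787.50)(21.67) = 1737086.03 cm³
X̄ = 1801803.97 / 23484.40 = 76.72 cm
Ȳ = 1737086.03 / 23484.40 = 73.97 cm

X̄ = 76.72 cm, Ȳ = 73.97 cm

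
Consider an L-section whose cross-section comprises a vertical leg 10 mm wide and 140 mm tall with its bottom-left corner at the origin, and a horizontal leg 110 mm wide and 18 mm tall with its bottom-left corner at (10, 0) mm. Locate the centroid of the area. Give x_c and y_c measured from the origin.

Part | A | x̄ᵢ | ȳᵢ | A·x̄ᵢ | A·ȳᵢ
vertical leg | 1400.00 | 5.00 | 70.00 | 7000.00 | 98000.00
horizontal leg | 1980.00 | 65.00 | 9.00 | 128700.00 | 17820.00
Σ | 3380.00 |  |  | 135700.00 | 115820.00
x_c = 135700.00 / 3380.00 = 40.15 mm
y_c = 115820.00 / 3380.00 = 34.27 mm

x_c = 40.15 mm, y_c = 34.27 mm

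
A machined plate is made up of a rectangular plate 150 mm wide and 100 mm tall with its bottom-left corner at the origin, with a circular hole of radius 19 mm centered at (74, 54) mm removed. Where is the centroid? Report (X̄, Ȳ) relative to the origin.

Part | A | x̄ᵢ | ȳᵢ | A·x̄ᵢ | A·ȳᵢ
plate | 15000.00 | 75.00 | 50.00 | 1125000.00 | 750000.00
hole | -1134.11 | 74.00 | 54.00 | -83924.51 | -61242.21
Σ | 13865.89 |  |  | 1041075.49 | 688757.79
X̄ = 1041075.49 / 13865.89 = 75.08 mm
Ȳ = 688757.79 / 13865.89 = 49.67 mm

X̄ = 75.08 mm, Ȳ = 49.67 mm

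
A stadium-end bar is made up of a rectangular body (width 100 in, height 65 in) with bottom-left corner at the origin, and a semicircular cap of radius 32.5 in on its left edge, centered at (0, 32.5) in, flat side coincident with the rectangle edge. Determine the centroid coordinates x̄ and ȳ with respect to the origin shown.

Part | A | x̄ᵢ | ȳᵢ | A·x̄ᵢ | A·ȳᵢ
rectangular body | 6500.00 | 50.00 | 32.50 | 325000.00 | 211250.00
semicircular end | 1659.15 | -13.79 | 32.50 | -22885.42 | 53922.49
Σ | 8159.15 |  |  | 302114.58 | 265172.49
x̄ = 302114.58 / 8159.15 = 37.03 in
ȳ = 265172.49 / 8159.15 = 32.50 in

x̄ = 37.03 in, ȳ = 32.50 in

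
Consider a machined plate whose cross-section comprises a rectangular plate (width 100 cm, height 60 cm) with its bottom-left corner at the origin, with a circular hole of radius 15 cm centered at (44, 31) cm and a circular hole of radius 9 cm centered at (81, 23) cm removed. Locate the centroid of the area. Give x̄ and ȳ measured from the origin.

plate: A = 100 × 60 = 6000.00, centroid at (50.00, 30.00).
hole 1: A = −π·15² = -706.86, centroid at (44.00, 31.00).
hole 2: A = −π·9² = -254.47, centroid at (81.00, 23.00).
ΣA = 5038.67 cm²
ΣAx̄ = (6000.00)(50.00) + (-706.86)(44.00) + (-254.47)(81.00) = 248286.24 cm³
ΣAȳ = (6000.00)(30.00) + (-706.86)(31.00) + (-254.47)(23.00) = 152234.60 cm³
x̄ = 248286.24 / 5038.67 = 49.28 cm
ȳ = 152234.60 / 5038.67 = 30.21 cm

x̄ = 49.28 cm, ȳ = 30.21 cm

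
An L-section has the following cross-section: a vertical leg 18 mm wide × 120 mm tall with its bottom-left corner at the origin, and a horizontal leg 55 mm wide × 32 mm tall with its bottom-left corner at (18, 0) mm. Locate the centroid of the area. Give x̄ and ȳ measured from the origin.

vertical leg: A = 18 × 120 = 2160.00, centroid at (9.00, 60.00).
horizontal leg: A = 55 × 32 = 1760.00, centroid at (45.50, 16.00).
ΣA = 3920.00 mm²
ΣAx̄ = (2160.00)(9.00) + (1760.00)(45.50) = 99520.00 mm³
ΣAȳ = (2160.00)(60.00) + (1760.00)(16.00) = 157760.00 mm³
x̄ = 99520.00 / 3920.00 = 25.39 mm
ȳ = 157760.00 / 3920.00 = 40.24 mm

x̄ = 25.39 mm, ȳ = 40.24 mm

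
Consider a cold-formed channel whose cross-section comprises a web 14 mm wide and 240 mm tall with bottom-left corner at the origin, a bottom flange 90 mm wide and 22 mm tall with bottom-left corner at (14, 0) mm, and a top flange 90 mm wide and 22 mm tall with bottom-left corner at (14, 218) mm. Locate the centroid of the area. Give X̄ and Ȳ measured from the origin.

web: A = 14 × 240 = 3360.00, centroid at (7.00, 120.00).
bottom flange: A = 90 × 22 = 1980.00, centroid at (59.00, 11.00).
top flange: A = 90 × 22 = 1980.00, centroid at (59.00, 229.00).
ΣA = 7320.00 mm², ΣAX̄ = 257160.00 mm³, ΣAȲ = 878400.00 mm³.
X̄ = 257160.00/7320.00 = 35.13 mm; Ȳ = 878400.00/7320.00 = 120.00 mm.

X̄ = 35.13 mm, Ȳ = 120.00 mm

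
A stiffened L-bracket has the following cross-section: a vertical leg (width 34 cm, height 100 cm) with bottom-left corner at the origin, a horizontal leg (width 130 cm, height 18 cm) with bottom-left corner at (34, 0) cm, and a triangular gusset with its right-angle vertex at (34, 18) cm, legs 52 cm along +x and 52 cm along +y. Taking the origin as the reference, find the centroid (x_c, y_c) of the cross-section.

vertical leg: A = 34 × 100 = 3400.00, centroid at (17.00, 50.00).
horizontal leg: A = 130 × 18 = 2340.00, centroid at (99.00, 9.00).
gusset: A = ½·52·52 = 1352.00, centroid at (51.33, 35.33).
ΣA = 7092.00 cm², ΣAx_c = 358862.67 cm³, ΣAy_c = 238830.67 cm³.
x_c = 358862.67/7092.00 = 50.60 cm; y_c = 238830.67/7092.00 = 33.68 cm.

x_c = 50.60 cm, y_c = 33.68 cm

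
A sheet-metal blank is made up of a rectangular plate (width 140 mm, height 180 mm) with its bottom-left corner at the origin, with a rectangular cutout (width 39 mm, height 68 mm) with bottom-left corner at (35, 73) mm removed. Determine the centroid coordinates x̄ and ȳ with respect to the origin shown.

x̄ = 71.82 mm, ȳ = 88.00 mm

plate: A = 140 × 180 = 25200.00, centroid at (70.00, 90.00).
hole: A = −(39 × 68) = -2652.00, centroid at (54.50, 107.00).
ΣA = 22548.00 mm², ΣAx̄ = 1619466.00 mm³, ΣAȳ = 1984236.00 mm³.
x̄ = 1619466.00/22548.00 = 71.82 mm; ȳ = 1984236.00/22548.00 = 88.00 mm.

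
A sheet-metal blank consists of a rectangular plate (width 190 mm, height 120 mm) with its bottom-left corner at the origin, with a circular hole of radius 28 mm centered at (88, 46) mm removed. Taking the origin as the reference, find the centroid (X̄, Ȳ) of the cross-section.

Part | A | x̄ᵢ | ȳᵢ | A·x̄ᵢ | A·ȳᵢ
plate | 22800.00 | 95.00 | 60.00 | 2166000.00 | 1368000.00
hole | -2463.01 | 88.00 | 46.00 | -216744.76 | -113298.40
Σ | 20336.99 |  |  | 1949255.24 | 1254701.60
X̄ = 1949255.24 / 20336.99 = 95.85 mm
Ȳ = 1254701.60 / 20336.99 = 61.70 mm

X̄ = 95.85 mm, Ȳ = 61.70 mm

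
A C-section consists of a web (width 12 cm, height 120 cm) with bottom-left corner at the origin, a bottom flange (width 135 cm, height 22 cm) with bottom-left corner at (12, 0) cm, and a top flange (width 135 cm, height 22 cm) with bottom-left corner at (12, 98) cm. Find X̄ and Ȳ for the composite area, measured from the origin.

Part | A | x̄ᵢ | ȳᵢ | A·x̄ᵢ | A·ȳᵢ
web | 1440.00 | 6.00 | 60.00 | 8640.00 | 86400.00
bottom flange | 2970.00 | 79.50 | 11.00 | 236115.00 | 32670.00
top flange | 2970.00 | 79.50 | 109.00 | 236115.00 | 323730.00
Σ | 7380.00 |  |  | 480870.00 | 442800.00
X̄ = 480870.00 / 7380.00 = 65.16 cm
Ȳ = 442800.00 / 7380.00 = 60.00 cm

X̄ = 65.16 cm, Ȳ = 60.00 cm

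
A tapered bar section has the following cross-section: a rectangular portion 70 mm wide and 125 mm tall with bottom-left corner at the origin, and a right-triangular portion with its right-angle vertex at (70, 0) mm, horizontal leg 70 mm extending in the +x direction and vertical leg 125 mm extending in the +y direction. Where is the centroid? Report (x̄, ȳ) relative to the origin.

x̄ = 54.44 mm, ȳ = 55.56 mm

rectangular portion: A = 70 × 125 = 8750.00, centroid at (35.00, 62.50).
triangular portion: A = ½·70·125 = 4375.00, centroid at (93.33, 41.67).
ΣA = 13125.00 mm²
ΣAx̄ = (8750.00)(35.00) + (4375.00)(93.33) = 714583.33 mm³
ΣAȳ = (8750.00)(62.50) + (4375.00)(41.67) = 729166.67 mm³
x̄ = 714583.33 / 13125.00 = 54.44 mm
ȳ = 729166.67 / 13125.00 = 55.56 mm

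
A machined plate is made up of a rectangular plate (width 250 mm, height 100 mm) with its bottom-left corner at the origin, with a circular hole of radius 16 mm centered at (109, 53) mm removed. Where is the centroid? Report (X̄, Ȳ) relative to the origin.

X̄ = 125.53 mm, Ȳ = 49.90 mm

Part | A | x̄ᵢ | ȳᵢ | A·x̄ᵢ | A·ȳᵢ
plate | 25000.00 | 125.00 | 50.00 | 3125000.00 | 1250000.00
hole | -804.25 | 109.00 | 53.00 | -87663.00 | -42625.13
Σ | 24195.75 |  |  | 3037337.00 | 1207374.87
X̄ = 3037337.00 / 24195.75 = 125.53 mm
Ȳ = 1207374.87 / 24195.75 = 49.90 mm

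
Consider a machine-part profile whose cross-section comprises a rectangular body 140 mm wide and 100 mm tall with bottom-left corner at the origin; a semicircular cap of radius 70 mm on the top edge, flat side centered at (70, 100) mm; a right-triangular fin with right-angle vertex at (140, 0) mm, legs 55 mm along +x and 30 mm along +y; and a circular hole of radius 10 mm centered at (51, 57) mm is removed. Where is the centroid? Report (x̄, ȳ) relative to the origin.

rectangular body: A = 140 × 100 = 14000.00, centroid at (70.00, 50.00).
semicircular top: A = ½π·70² = 7696.90, centroid at (70.00, 129.71).
triangular fin: A = ½·55·30 = 825.00, centroid at (158.33, 10.00).
hole: A = −π·10² = -314.16, centroid at (51.00, 57.00).
ΣA = 22207.74 mm², ΣAx̄ = 1633386.02 mm³, ΣAȳ = 1688699.79 mm³.
x̄ = 1633386.02/22207.74 = 73.55 mm; ȳ = 1688699.79/22207.74 = 76.04 mm.

x̄ = 73.55 mm, ȳ = 76.04 mm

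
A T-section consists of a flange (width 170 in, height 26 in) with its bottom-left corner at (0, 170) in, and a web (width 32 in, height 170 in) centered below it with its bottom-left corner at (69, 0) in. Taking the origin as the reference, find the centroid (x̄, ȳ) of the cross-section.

x̄ = 85.00 in, ȳ = 128.93 in

Part | A | x̄ᵢ | ȳᵢ | A·x̄ᵢ | A·ȳᵢ
web | 5440.00 | 85.00 | 85.00 | 462400.00 | 462400.00
flange | 4420.00 | 85.00 | 183.00 | 375700.00 | 808860.00
Σ | 9860.00 |  |  | 838100.00 | 1271260.00
x̄ = 838100.00 / 9860.00 = 85.00 in
ȳ = 1271260.00 / 9860.00 = 128.93 in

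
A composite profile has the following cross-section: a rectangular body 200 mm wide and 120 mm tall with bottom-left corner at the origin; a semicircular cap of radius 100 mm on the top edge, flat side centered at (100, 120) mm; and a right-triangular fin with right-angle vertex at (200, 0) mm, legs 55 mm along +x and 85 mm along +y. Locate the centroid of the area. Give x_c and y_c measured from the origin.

x_c = 106.58 mm, y_c = 96.51 mm

rectangular body: A = 200 × 120 = 24000.00, centroid at (100.00, 60.00).
semicircular top: A = ½π·100² = 15707.96, centroid at (100.00, 162.44).
triangular fin: A = ½·55·85 = 2337.50, centroid at (218.33, 28.33).
ΣA = 42045.46 mm²
ΣAx_c = (24000.00)(100.00) + (15707.96)(100.00) + (2337.50)(218.33) = 4481150.49 mm³
ΣAy_c = (24000.00)(60.00) + (15707.96)(162.44) + (2337.50)(28.33) = 4057851.43 mm³
x_c = 4481150.49 / 42045.46 = 106.58 mm
y_c = 4057851.43 / 42045.46 = 96.51 mm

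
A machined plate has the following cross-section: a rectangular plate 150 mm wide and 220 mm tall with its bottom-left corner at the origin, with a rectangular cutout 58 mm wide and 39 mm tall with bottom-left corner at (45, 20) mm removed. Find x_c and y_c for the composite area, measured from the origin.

x_c = 75.07 mm, y_c = 115.19 mm

plate: A = 150 × 220 = 33000.00, centroid at (75.00, 110.00).
hole: A = −(58 × 39) = -2262.00, centroid at (74.00, 39.50).
ΣA = 30738.00 mm², ΣAx_c = 2307612.00 mm³, ΣAy_c = 3540651.00 mm³.
x_c = 2307612.00/30738.00 = 75.07 mm; y_c = 3540651.00/30738.00 = 115.19 mm.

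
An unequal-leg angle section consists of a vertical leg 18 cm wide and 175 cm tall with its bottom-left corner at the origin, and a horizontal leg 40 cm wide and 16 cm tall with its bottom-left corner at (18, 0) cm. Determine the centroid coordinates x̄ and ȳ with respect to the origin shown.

x̄ = 13.90 cm, ȳ = 74.08 cm

Part | A | x̄ᵢ | ȳᵢ | A·x̄ᵢ | A·ȳᵢ
vertical leg | 3150.00 | 9.00 | 87.50 | 28350.00 | 275625.00
horizontal leg | 640.00 | 38.00 | 8.00 | 24320.00 | 5120.00
Σ | 3790.00 |  |  | 52670.00 | 280745.00
x̄ = 52670.00 / 3790.00 = 13.90 cm
ȳ = 280745.00 / 3790.00 = 74.08 cm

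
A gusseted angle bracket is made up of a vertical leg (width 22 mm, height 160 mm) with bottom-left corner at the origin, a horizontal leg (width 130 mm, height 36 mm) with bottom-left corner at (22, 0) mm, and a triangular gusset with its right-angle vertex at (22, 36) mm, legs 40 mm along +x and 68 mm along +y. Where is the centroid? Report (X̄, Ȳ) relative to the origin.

X̄ = 51.67 mm, Ȳ = 46.61 mm

vertical leg: A = 22 × 160 = 3520.00, centroid at (11.00, 80.00).
horizontal leg: A = 130 × 36 = 4680.00, centroid at (87.00, 18.00).
gusset: A = ½·40·68 = 1360.00, centroid at (35.33, 58.67).
ΣA = 9560.00 mm²
ΣAX̄ = (3520.00)(11.00) + (4680.00)(87.00) + (1360.00)(35.33) = 493933.33 mm³
ΣAȲ = (3520.00)(80.00) + (4680.00)(18.00) + (1360.00)(58.67) = 445626.67 mm³
X̄ = 493933.33 / 9560.00 = 51.67 mm
Ȳ = 445626.67 / 9560.00 = 46.61 mm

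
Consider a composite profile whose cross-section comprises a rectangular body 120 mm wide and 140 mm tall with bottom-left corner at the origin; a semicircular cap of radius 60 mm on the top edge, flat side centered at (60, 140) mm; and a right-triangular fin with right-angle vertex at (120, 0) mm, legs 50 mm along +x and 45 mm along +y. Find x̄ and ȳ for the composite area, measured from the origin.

rectangular body: A = 120 × 140 = 16800.00, centroid at (60.00, 70.00).
semicircular top: A = ½π·60² = 5654.87, centroid at (60.00, 165.46).
triangular fin: A = ½·50·45 = 1125.00, centroid at (136.67, 15.00).
ΣA = 23579.87 mm²
ΣAx̄ = (16800.00)(60.00) + (5654.87)(60.00) + (1125.00)(136.67) = 1501042.01 mm³
ΣAȳ = (16800.00)(70.00) + (5654.87)(165.46) + (1125.00)(15.00) = 2128556.35 mm³
x̄ = 1501042.01 / 23579.87 = 63.66 mm
ȳ = 2128556.35 / 23579.87 = 90.27 mm

x̄ = 63.66 mm, ȳ = 90.27 mm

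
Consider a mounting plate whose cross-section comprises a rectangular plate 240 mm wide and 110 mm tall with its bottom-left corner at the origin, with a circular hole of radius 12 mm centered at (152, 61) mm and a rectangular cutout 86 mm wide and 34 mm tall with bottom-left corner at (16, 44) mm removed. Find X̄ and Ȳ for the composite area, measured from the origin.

X̄ = 127.12 mm, Ȳ = 54.12 mm

Part | A | x̄ᵢ | ȳᵢ | A·x̄ᵢ | A·ȳᵢ
plate | 26400.00 | 120.00 | 55.00 | 3168000.00 | 1452000.00
hole 1 | -452.39 | 152.00 | 61.00 | -68763.18 | -27595.75
hole 2 | -2924.00 | 59.00 | 61.00 | -172516.00 | -178364.00
Σ | 23023.61 |  |  | 2926720.82 | 1246040.25
X̄ = 2926720.82 / 23023.61 = 127.12 mm
Ȳ = 1246040.25 / 23023.61 = 54.12 mm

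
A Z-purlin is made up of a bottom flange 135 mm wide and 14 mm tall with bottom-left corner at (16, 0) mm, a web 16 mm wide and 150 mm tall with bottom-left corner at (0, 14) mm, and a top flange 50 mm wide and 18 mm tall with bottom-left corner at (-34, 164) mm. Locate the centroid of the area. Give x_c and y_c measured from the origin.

Part | A | x̄ᵢ | ȳᵢ | A·x̄ᵢ | A·ȳᵢ
bottom flange | 1890.00 | 83.50 | 7.00 | 157815.00 | 13230.00
web | 2400.00 | 8.00 | 89.00 | 19200.00 | 213600.00
top flange | 900.00 | -9.00 | 173.00 | -8100.00 | 155700.00
Σ | 5190.00 |  |  | 168915.00 | 382530.00
x_c = 168915.00 / 5190.00 = 32.55 mm
y_c = 382530.00 / 5190.00 = 73.71 mm

x_c = 32.55 mm, y_c = 73.71 mm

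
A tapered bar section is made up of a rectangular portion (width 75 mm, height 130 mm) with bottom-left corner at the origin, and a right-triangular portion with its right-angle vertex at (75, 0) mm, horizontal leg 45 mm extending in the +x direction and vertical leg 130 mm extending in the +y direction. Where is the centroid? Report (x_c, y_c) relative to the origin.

x_c = 49.62 mm, y_c = 60.00 mm

Part | A | x̄ᵢ | ȳᵢ | A·x̄ᵢ | A·ȳᵢ
rectangular portion | 9750.00 | 37.50 | 65.00 | 365625.00 | 633750.00
triangular portion | 2925.00 | 90.00 | 43.33 | 263250.00 | 126750.00
Σ | 12675.00 |  |  | 628875.00 | 760500.00
x_c = 628875.00 / 12675.00 = 49.62 mm
y_c = 760500.00 / 12675.00 = 60.00 mm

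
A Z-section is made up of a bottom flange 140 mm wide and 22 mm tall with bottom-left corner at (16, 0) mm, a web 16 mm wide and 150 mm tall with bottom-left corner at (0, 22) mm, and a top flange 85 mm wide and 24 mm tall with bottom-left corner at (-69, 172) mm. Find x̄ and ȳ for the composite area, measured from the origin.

x̄ = 30.59 mm, ȳ = 85.38 mm

Part | A | x̄ᵢ | ȳᵢ | A·x̄ᵢ | A·ȳᵢ
bottom flange | 3080.00 | 86.00 | 11.00 | 264880.00 | 33880.00
web | 2400.00 | 8.00 | 97.00 | 19200.00 | 232800.00
top flange | 2040.00 | -26.50 | 184.00 | -54060.00 | 375360.00
Σ | 7520.00 |  |  | 230020.00 | 642040.00
x̄ = 230020.00 / 7520.00 = 30.59 mm
ȳ = 642040.00 / 7520.00 = 85.38 mm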